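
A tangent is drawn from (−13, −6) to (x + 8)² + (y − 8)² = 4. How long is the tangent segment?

With centre O = (−8, 8), |OP|² = 221 and r² = 4.
Power of the point: PT² = |PO|² − r² = 217, so PT = √217.

√217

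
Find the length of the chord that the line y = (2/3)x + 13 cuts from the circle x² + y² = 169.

Substitute y = (39 + 2x)/3:
13x² + 156x = 0  ⟹  x² + 12x = 0
x = 0 or x = −12, giving (0, 13) and (−12, 5).
Chord length = distance between (0, 13) and (−12, 5) = √208 = 4√13.

4√13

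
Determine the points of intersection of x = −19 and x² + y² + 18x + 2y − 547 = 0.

The line gives x = −19. Substituting into the circle:
y² + 2y − 528 = 0
y = 22 or y = −24, giving (−19, 22) and (−19, −24).

(−19, −24) and (−19, 22)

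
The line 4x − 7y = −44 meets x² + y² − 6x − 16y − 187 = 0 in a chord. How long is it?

Express y = (44 + 4x)/7 and substitute into the circle:
65x² − 390x − 12155 = 0  ⟹  x² − 6x − 187 = 0
x = 17 or x = −11, giving (17, 16) and (−11, 0).
|(17, 16) − (−11, 0)| = √((28)² + (16)²) = 4√65.

4√65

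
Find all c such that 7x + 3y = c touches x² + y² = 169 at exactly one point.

c = ±13√58

The line touches the circle iff its distance from (0, 0) is 13:
|7·0 + 3·0 − c| / √58 = 13
|c| = 13√58.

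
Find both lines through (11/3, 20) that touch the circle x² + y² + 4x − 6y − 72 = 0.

9x + 2y = 73 and 6x − 7y = −118

Let a tangent through (11/3, 20) have slope m. Its distance from (−2, 3) must equal √85:
[m·(−17/3) − (−17)]² = 85(m² + 1)
14m² + 51m − 54 = 0, so m = −9/2 or m = 6/7.
With m = −9/2: 9x + 2y = 73. With m = 6/7: 6x − 7y = −118.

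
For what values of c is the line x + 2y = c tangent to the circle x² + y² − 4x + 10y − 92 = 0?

c = −8 ± 11√5

Tangency holds when the distance from the centre (2, −5) to the line equals the radius 11:
|1·2 + 2·(−5) − c| / √5 = 11
|c − (−8)| = 11√5.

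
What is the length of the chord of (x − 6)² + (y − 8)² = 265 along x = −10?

6

The line gives x = −10. Substituting into the circle:
y² − 16y + 55 = 0
y = 11 or y = 5, giving (−10, 11) and (−10, 5).
Chord length = distance between (−10, 11) and (−10, 5) = √36 = 6.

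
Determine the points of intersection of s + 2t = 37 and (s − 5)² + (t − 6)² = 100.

(5, 16) and (13, 12)

Substitute t = (37 − s)/2:
5s² − 90s + 325 = 0  ⟹  s² − 18s + 65 = 0
s = 13 or s = 5, giving (13, 12) and (5, 16).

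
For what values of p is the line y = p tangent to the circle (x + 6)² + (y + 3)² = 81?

The line touches the circle iff its distance from (−6, −3) is 9:
|0·(−6) + 1·(−3) − p| / √1 = 9
|p − (−3)| = 9, so p = 6 or p = −12.

p = −12 or p = 6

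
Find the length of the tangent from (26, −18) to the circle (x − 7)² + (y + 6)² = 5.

With centre O = (7, −6), |OP|² = 505 and r² = 5.
Power of the point: PT² = |PO|² − r² = 500, so PT = 10√5.

10√5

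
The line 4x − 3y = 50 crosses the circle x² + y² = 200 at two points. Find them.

(2, −14) and (14, 2)

Substitute y = (−50 + 4x)/3:
25x² − 400x + 700 = 0  ⟹  x² − 16x + 28 = 0
x = 14 or x = 2, giving (14, 2) and (2, −14).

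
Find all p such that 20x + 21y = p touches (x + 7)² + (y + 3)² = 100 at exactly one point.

p = −493 or p = 87

The line touches the circle iff its distance from (−7, −3) is 10:
|20·(−7) + 21·(−3) − p| / √841 = 10
|p − (−203)| = 10·29, so p = 87 or p = −493.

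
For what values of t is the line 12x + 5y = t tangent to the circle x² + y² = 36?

Tangency holds when the distance from the centre (0, 0) to the line equals the radius 6:
|12·0 + 5·0 − t| / √169 = 6
|t| = 6·13, so t = 78 or t = −78.

t = −78 or t = 78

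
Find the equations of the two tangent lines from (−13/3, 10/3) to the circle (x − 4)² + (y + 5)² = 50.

A line y − (10/3) = m(x − (−13/3)) is tangent when its distance from (4, −5) is 5√2:
[m·(25/3) − (−25/3)]² = 50(m² + 1)
7m² + 50m + 7 = 0, so m = −1/7 or m = −7.
With m = −1/7: x + 7y = 19. With m = −7: 7x + y = −27.

x + 7y = 19 and 7x + y = −27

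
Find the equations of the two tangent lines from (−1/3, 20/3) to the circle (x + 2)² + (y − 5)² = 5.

Write the tangent as mx − y + (20/3 − m·(−1/3)) = 0 and set its distance from the centre to √5:
[m·(−5/3) − (−5/3)]² = 5(m² + 1)
2m² + 5m + 2 = 0, so m = −2 or m = −1/2.
Through (−1/3, 20/3) these give 2x + y = 6 and x + 2y = 13.

2x + y = 6 and x + 2y = 13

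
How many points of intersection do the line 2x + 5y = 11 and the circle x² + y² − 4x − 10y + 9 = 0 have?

Centre (2, 5), r² = 20. Distance² from centre to line = (18)²/29 = 324/29.
Since d² < r², the line cuts the circle twice.

2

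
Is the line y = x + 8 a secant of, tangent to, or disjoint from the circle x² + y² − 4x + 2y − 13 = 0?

Substituting the line into the circle gives 2x² + 14x + 67 = 0.
Δ = 196 − 536 = −340.
No real roots: the line does not meet the circle.

disjoint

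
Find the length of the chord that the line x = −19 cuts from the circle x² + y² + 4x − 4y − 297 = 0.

8

Centre (−2, 2), r² = 305. Perpendicular distance d from centre to line = |17| / √1 = 17.
Chord = 2√(r² − d²) = 2·√(16) = 8.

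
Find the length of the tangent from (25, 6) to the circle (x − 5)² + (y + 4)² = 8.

With centre O = (5, −4), |OP|² = 500 and r² = 8.
Power of the point: PT² = |PO|² − r² = 492, so PT = 2√123.

2√123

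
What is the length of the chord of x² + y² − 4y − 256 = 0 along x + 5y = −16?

6√26

The distance from (0, 2) to the line is 26/√26, and r² = 260.
Half the chord is √(r² − d²) = √(234), so the full chord is 6√26.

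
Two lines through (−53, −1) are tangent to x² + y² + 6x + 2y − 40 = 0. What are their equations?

Let a tangent through (−53, −1) have slope m. Its distance from (−3, −1) must equal 5√2:
(50m − (0))² = 50(m² + 1)
49m² − 1 = 0, so m = 1/7 or m = −1/7.
Through (−53, −1) these give x − 7y = −46 and x + 7y = −60.

x − 7y = −46 and x + 7y = −60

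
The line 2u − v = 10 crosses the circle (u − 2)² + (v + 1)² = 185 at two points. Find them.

From the line, v = 2u − 10. Substituting:
5u² − 40u − 100 = 0  ⟹  u² − 8u − 20 = 0
u = 10 or u = −2, giving (10, 10) and (−2, −14).

(−2, −14) and (10, 10)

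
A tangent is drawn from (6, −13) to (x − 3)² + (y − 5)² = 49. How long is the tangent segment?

2√71

Centre (3, 5), r² = 49. |PO|² = (3)² + (−18)² = 333.
Power of the point: PT² = |PO|² − r² = 284, so PT = 2√71.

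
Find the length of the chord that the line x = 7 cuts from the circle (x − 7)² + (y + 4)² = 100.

Centre (7, −4), r² = 100. Perpendicular distance d from centre to line = |0| / √1 = 0.
Half the chord is √(r² − d²) = √(100), so the full chord is 20.

20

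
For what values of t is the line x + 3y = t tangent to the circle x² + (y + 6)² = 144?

t = −18 ± 12√10

The line touches the circle iff its distance from (0, −6) is 12:
|1·0 + 3·(−6) − t| / √10 = 12
|t − (−18)| = 12√10.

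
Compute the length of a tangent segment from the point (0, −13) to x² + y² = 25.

12

Centre (0, 0), r² = 25. |PO|² = (0)² + (−13)² = 169.
The tangent meets the radius at right angles, so tangent² = |PO|² − r² = 169 − 25 = 144.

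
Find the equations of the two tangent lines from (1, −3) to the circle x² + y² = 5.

2x − y = 5 and x + 2y = −5

Write the tangent as mx − y + (−3 − m·(1)) = 0 and set its distance from the centre to √5:
(−1m − (3))² = 5(m² + 1)
2m² − 3m − 2 = 0, so m = 2 or m = −1/2.
With m = 2: 2x − y = 5. With m = −1/2: x + 2y = −5.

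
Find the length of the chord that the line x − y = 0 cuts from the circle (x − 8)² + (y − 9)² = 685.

37√2

From the line, y = x. Substituting:
2x² − 34x − 540 = 0  ⟹  x² − 17x − 270 = 0
x = 27 or x = −10, giving (27, 27) and (−10, −10).
|(27, 27) − (−10, −10)| = √((37)² + (37)²) = 37√2.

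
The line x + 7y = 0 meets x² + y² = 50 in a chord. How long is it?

The distance from (0, 0) to the line is 0/√50, and r² = 50.
Chord = 2√(r² − d²) = 2·√(50) = 10√2.

10√2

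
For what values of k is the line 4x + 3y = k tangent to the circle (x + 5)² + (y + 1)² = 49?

The line touches the circle iff its distance from (−5, −1) is 7:
|4·(−5) + 3·(−1) − k| / √25 = 7
|k − (−23)| = 7·5, so k = 12 or k = −58.

k = −58 or k = 12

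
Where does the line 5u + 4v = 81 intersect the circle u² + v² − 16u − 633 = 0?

Express v = (81 − 5u)/4 and substitute into the circle:
41u² − 1066u − 3567 = 0  ⟹  u² − 26u − 87 = 0
u = 29 or u = −3, giving (29, −16) and (−3, 24).

(−3, 24) and (29, −16)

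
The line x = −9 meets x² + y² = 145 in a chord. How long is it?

The line gives x = −9. Substituting into the circle:
y² − 64 = 0
y = 8 or y = −8, giving (−9, 8) and (−9, −8).
|(−9, 8) − (−9, −8)| = √((0)² + (16)²) = 16.

16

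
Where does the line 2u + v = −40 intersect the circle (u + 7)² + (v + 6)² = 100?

(−17, −6) and (−13, −14)

Express v = −2u − 40 and substitute into the circle:
5u² + 150u + 1105 = 0  ⟹  u² + 30u + 221 = 0
u = −13 or u = −17, giving (−13, −14) and (−17, −6).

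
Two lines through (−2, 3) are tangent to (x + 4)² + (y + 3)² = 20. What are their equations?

x − 2y = −8 and 2x + y = −1

Write the tangent as mx − y + (3 − m·(−2)) = 0 and set its distance from the centre to 2√5:
(−2m − (−6))² = 20(m² + 1)
2m² + 3m − 2 = 0, so m = 1/2 or m = −2.
Through (−2, 3) these give x − 2y = −8 and 2x + y = −1.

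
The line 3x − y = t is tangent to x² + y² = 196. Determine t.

Tangency holds when the distance from the centre (0, 0) to the line equals the radius 14:
|3·0 − 1·0 − t| / √10 = 14
|t| = 14√10.

t = ±14√10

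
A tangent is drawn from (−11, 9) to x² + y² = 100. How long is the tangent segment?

√102

Centre (0, 0), r² = 100. |PO|² = (−11)² + (9)² = 202.
The tangent meets the radius at right angles, so tangent² = |PO|² − r² = 202 − 100 = 102.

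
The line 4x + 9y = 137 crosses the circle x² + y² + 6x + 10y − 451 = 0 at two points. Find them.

(−4, 17) and (14, 9)

Substitute y = (137 − 4x)/9:
97x² − 970x − 5432 = 0  ⟹  x² − 10x − 56 = 0
x = 14 or x = −4, giving (14, 9) and (−4, 17).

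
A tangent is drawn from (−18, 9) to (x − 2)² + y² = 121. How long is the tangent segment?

The centre is (2, 0) and r = 11. The square of the distance from P to the centre is 400 + 81 = 481.
Power of the point: PT² = |PO|² − r² = 360, so PT = 6√10.

6√10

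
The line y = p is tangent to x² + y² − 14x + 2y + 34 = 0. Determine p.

p = −5 or p = 3

The line touches the circle iff its distance from (7, −1) is 4:
|0·7 + 1·(−1) − p| / √1 = 4
|p − (−1)| = 4, so p = 3 or p = −5.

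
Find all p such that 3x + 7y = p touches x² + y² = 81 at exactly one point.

p = ±9√58

For a tangent, require d(centre, line) = r = 9.
|3·0 + 7·0 − p| / √58 = 9
|p| = 9√58.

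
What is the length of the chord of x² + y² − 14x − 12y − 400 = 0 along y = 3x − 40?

13√10

Express y = 3x − 40 and substitute into the circle:
10x² − 290x + 1680 = 0  ⟹  x² − 29x + 168 = 0
x = 21 or x = 8, giving (21, 23) and (8, −16).
|(21, 23) − (8, −16)| = √((13)² + (39)²) = 13√10.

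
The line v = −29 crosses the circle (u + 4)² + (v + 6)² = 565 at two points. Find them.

(−10, −29) and (2, −29)

Substitute v = −29:
u² + 8u − 20 = 0
u = 2 or u = −10, giving (2, −29) and (−10, −29).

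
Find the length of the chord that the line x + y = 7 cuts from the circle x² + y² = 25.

Substitute y = −x + 7:
2x² − 14x + 24 = 0  ⟹  x² − 7x + 12 = 0
x = 4 or x = 3, giving (4, 3) and (3, 4).
|(4, 3) − (3, 4)| = √((1)² + (−1)²) = √2.

√2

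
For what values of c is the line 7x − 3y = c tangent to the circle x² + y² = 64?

For a tangent, require d(centre, line) = r = 8.
|7·0 − 3·0 − c| / √58 = 8
|c| = 8√58.

c = ±8√58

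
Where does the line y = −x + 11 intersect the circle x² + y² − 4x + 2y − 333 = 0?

Substitute y = −x + 11:
2x² − 28x − 190 = 0  ⟹  x² − 14x − 95 = 0
x = 19 or x = −5, giving (19, −8) and (−5, 16).

(−5, 16) and (19, −8)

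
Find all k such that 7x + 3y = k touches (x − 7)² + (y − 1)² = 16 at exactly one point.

k = 52 ± 4√58

For a tangent, require d(centre, line) = r = 4.
|7·7 + 3·1 − k| / √58 = 4
|k − (52)| = 4√58.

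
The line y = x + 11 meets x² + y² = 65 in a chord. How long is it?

From the line, y = x + 11. Substituting:
2x² + 22x + 56 = 0  ⟹  x² + 11x + 28 = 0
x = −4 or x = −7, giving (−4, 7) and (−7, 4).
|(−4, 7) − (−7, 4)| = √((3)² + (3)²) = 3√2.

3√2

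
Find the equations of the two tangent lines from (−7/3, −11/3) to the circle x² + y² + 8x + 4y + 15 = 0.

A line y − (−11/3) = m(x − (−7/3)) is tangent when its distance from (−4, −2) is √5:
[m·(−5/3) − (5/3)]² = 5(m² + 1)
2m² − 5m + 2 = 0, so m = 1/2 or m = 2.
With m = 1/2: x − 2y = 5. With m = 2: 2x − y = −1.

x − 2y = 5 and 2x − y = −1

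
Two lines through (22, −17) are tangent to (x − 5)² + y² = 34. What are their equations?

3x + 5y = −19 and 5x + 3y = 59

Write the tangent as mx − y + (−17 − m·(22)) = 0 and set its distance from the centre to √34:
(−17m − (17))² = 34(m² + 1)
15m² + 34m + 15 = 0, so m = −3/5 or m = −5/3.
Through (22, −17) these give 3x + 5y = −19 and 5x + 3y = 59.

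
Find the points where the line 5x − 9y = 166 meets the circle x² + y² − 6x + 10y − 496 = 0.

Substitute y = (−166 + 5x)/9:
106x² − 1696x − 27560 = 0  ⟹  x² − 16x − 260 = 0
x = 26 or x = −10, giving (26, −4) and (−10, −24).

(−10, −24) and (26, −4)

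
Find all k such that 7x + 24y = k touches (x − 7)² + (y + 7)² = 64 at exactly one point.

The line touches the circle iff its distance from (7, −7) is 8:
|7·7 + 24·(−7) − k| / √625 = 8
|k − (−119)| = 8·25, so k = 81 or k = −319.

k = −319 or k = 81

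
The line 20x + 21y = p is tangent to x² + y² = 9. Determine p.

Tangency holds when the distance from the centre (0, 0) to the line equals the radius 3:
|20·0 + 21·0 − p| / √841 = 3
|p| = 3·29, so p = 87 or p = −87.

p = −87 or p = 87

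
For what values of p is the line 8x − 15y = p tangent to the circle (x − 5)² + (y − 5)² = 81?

p = −188 or p = 118

Tangency holds when the distance from the centre (5, 5) to the line equals the radius 9:
|8·5 − 15·5 − p| / √289 = 9
|p − (−35)| = 9·17, so p = 118 or p = −188.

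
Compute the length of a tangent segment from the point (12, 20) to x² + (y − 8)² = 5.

The centre is (0, 8) and r = √5. The square of the distance from P to the centre is 144 + 144 = 288.
The tangent meets the radius at right angles, so tangent² = |PO|² − r² = 288 − 5 = 283.

√283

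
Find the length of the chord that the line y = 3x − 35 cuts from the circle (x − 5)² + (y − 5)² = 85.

The distance from (5, 5) to the line is 25/√10, and r² = 85.
Half the chord is √(r² − d²) = √(45/2), so the full chord is 3√10.

3√10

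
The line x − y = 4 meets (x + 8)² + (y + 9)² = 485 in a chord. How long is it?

31√2

The distance from (−8, −9) to the line is 3/√2, and r² = 485.
Half the chord is √(r² − d²) = √(961/2), so the full chord is 31√2.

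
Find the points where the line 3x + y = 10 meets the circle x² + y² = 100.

(0, 10) and (6, −8)

Substitute y = −3x + 10:
10x² − 60x = 0  ⟹  x² − 6x = 0
x = 6 or x = 0, giving (6, −8) and (0, 10).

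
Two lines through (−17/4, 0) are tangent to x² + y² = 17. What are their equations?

4x + y = −17 and 4x − y = −17

Let a tangent through (−17/4, 0) have slope m. Its distance from (0, 0) must equal √17:
(17/4m − (0))² = 17(m² + 1)
m² − 16 = 0, so m = −4 or m = 4.
Through (−17/4, 0) these give 4x + y = −17 and 4x − y = −17.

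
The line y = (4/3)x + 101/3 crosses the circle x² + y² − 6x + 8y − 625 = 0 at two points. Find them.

(−20, 7) and (−14, 15)

From the line, y = (101 + 4x)/3. Substituting:
25x² + 850x + 7000 = 0  ⟹  x² + 34x + 280 = 0
x = −14 or x = −20, giving (−14, 15) and (−20, 7).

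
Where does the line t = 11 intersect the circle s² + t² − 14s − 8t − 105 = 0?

Substitute t = 11:
s² − 14s − 72 = 0
s = 18 or s = −4, giving (18, 11) and (−4, 11).

(−4, 11) and (18, 11)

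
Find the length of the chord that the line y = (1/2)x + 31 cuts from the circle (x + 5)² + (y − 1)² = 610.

2√5

Centre (−5, 1), r² = 610. Perpendicular distance d from centre to line = |55| / √5 = 55/√5.
Half the chord is √(r² − d²) = √(5), so the full chord is 2√5.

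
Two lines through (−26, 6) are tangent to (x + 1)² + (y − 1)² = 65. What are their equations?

A line y − (6) = m(x − (−26)) is tangent when its distance from (−1, 1) is √65:
(25m − (−5))² = 65(m² + 1)
56m² + 25m − 4 = 0, so m = 1/8 or m = −4/7.
Through (−26, 6) these give x − 8y = −74 and 4x + 7y = −62.

x − 8y = −74 and 4x + 7y = −62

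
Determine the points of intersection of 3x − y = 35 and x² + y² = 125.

From the line, y = 3x − 35. Substituting:
10x² − 210x + 1100 = 0  ⟹  x² − 21x + 110 = 0
x = 11 or x = 10, giving (11, −2) and (10, −5).

(10, −5) and (11, −2)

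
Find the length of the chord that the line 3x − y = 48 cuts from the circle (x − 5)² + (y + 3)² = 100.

From the line, y = 3x − 48. Substituting:
10x² − 280x + 1950 = 0  ⟹  x² − 28x + 195 = 0
x = 15 or x = 13, giving (15, −3) and (13, −9).
|(15, −3) − (13, −9)| = √((2)² + (6)²) = 2√10.

2√10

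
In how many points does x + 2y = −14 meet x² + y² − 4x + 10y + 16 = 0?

Centre (2, −5), r² = 13. Distance² from centre to line = (6)²/5 = 36/5.
Since d² < r², the line cuts the circle twice.

2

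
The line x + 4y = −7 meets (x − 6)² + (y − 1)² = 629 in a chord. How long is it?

The distance from (6, 1) to the line is 17/√17, and r² = 629.
Chord = 2√(r² − d²) = 2·√(612) = 12√17.

12√17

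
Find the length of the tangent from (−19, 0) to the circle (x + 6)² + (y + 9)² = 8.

11√2

With centre O = (−6, −9), |OP|² = 250 and r² = 8.
The tangent meets the radius at right angles, so tangent² = |PO|² − r² = 250 − 8 = 242.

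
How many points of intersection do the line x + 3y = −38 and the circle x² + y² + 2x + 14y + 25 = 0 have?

0

Substituting the line into the circle gives 10x² + 52x + 73 = 0.
Δ = 2704 − 2920 = −216.
No real roots: the line does not meet the circle.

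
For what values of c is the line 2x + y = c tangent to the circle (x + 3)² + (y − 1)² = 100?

c = −5 ± 10√5

Tangency holds when the distance from the centre (−3, 1) to the line equals the radius 10:
|2·(−3) + 1·1 − c| / √5 = 10
|c − (−5)| = 10√5.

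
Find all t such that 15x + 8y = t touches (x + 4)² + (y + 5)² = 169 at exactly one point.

t = −321 or t = 121

Tangency holds when the distance from the centre (−4, −5) to the line equals the radius 13:
|15·(−4) + 8·(−5) − t| / √289 = 13
|t − (−100)| = 13·17, so t = 121 or t = −321.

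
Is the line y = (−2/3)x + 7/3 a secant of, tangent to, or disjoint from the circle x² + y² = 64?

Substituting the line into the circle gives 13x² − 28x − 527 = 0.
Discriminant = (−28)² − 4·13·(−527) = 28188 > 0.
Two real roots: the line is a secant.

secant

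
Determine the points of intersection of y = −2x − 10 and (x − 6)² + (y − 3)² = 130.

(−5, 0) and (−3, −4)

Substitute y = −2x − 10:
5x² + 40x + 75 = 0  ⟹  x² + 8x + 15 = 0
x = −3 or x = −5, giving (−3, −4) and (−5, 0).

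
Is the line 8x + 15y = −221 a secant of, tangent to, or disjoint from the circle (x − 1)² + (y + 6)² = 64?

disjoint

Substituting the line into the circle gives 289x² + 1646x + 2986 = 0.
Δ = 2709316 − 3451816 = −742500.
No real roots: the line does not meet the circle.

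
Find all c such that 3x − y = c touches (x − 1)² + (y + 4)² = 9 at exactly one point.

For a tangent, require d(centre, line) = r = 3.
|3·1 − 1·(−4) − c| / √10 = 3
|c − (7)| = 3√10.

c = 7 ± 3√10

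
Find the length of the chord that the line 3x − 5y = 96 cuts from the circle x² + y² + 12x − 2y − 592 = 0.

Substitute y = (−96 + 3x)/5:
34x² − 306x − 4624 = 0  ⟹  x² − 9x − 136 = 0
x = 17 or x = −8, giving (17, −9) and (−8, −24).
|(17, −9) − (−8, −24)| = √((25)² + (15)²) = 5√34.

5√34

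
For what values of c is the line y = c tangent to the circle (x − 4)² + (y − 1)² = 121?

c = −10 or c = 12

Tangency holds when the distance from the centre (4, 1) to the line equals the radius 11:
|0·4 + 1·1 − c| / √1 = 11
|c − (1)| = 11, so c = 12 or c = −10.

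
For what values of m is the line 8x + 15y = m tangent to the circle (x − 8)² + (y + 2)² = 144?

m = −170 or m = 238

For a tangent, require d(centre, line) = r = 12.
|8·8 + 15·(−2) − m| / √289 = 12
|m − (34)| = 12·17, so m = 238 or m = −170.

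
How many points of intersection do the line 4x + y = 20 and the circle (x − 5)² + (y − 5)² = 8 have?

Substituting the line into the circle gives 17x² − 130x + 242 = 0.
Discriminant = (−130)² − 4·17·(242) = 444 > 0.
Two real roots: the line is a secant.

2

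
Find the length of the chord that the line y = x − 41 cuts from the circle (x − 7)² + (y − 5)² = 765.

Centre (7, 5), r² = 765. Perpendicular distance d from centre to line = |−39| / √2 = 39/√2.
Half the chord is √(r² − d²) = √(9/2), so the full chord is 3√2.

3√2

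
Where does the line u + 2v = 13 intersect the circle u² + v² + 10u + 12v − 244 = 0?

From the line, v = (13 − u)/2. Substituting:
5u² − 10u − 495 = 0  ⟹  u² − 2u − 99 = 0
u = 11 or u = −9, giving (11, 1) and (−9, 11).

(−9, 11) and (11, 1)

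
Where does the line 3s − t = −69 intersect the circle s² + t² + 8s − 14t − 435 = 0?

From the line, t = 3s + 69. Substituting:
10s² + 380s + 3360 = 0  ⟹  s² + 38s + 336 = 0
s = −14 or s = −24, giving (−14, 27) and (−24, −3).

(−24, −3) and (−14, 27)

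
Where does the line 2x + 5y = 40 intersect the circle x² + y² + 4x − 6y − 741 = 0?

Substitute y = (40 − 2x)/5:
29x² − 18125 = 0  ⟹  x² − 625 = 0
x = 25 or x = −25, giving (25, −2) and (−25, 18).

(−25, 18) and (25, −2)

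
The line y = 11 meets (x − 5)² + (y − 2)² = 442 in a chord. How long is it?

38

Express y = 11 and substitute into the circle:
x² − 10x − 336 = 0
x = 24 or x = −14, giving (24, 11) and (−14, 11).
Chord length = distance between (24, 11) and (−14, 11) = √1444 = 38.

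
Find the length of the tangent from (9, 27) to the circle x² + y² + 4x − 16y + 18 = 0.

12√3

With centre O = (−2, 8), |OP|² = 482 and r² = 50.
By the tangent–radius right angle, tangent length = √(|PO|² − r²) = √432 = 12√3.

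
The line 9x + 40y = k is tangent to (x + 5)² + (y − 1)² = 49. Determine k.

The line touches the circle iff its distance from (−5, 1) is 7:
|9·(−5) + 40·1 − k| / √1681 = 7
|k − (−5)| = 7·41, so k = 282 or k = −292.

k = −292 or k = 282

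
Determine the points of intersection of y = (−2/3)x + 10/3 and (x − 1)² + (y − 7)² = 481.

Substitute y = (10 − 2x)/3:
13x² + 26x − 4199 = 0  ⟹  x² + 2x − 323 = 0
x = 17 or x = −19, giving (17, −8) and (−19, 16).

(−19, 16) and (17, −8)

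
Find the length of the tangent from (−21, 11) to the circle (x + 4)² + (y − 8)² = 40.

The centre is (−4, 8) and r = 2√10. The square of the distance from P to the centre is 289 + 9 = 298.
By the tangent–radius right angle, tangent length = √(|PO|² − r²) = √258.

√258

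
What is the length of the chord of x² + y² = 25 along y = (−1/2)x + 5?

Centre (0, 0), r² = 25. Perpendicular distance d from centre to line = |−10| / √5 = 10/√5.
Half the chord is √(r² − d²) = √(5), so the full chord is 2√5.

2√5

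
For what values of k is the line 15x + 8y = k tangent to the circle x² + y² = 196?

k = −238 or k = 238

Tangency holds when the distance from the centre (0, 0) to the line equals the radius 14:
|15·0 + 8·0 − k| / √289 = 14
|k| = 14·17, so k = 238 or k = −238.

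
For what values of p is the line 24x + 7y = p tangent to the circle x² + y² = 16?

p = −100 or p = 100

Tangency holds when the distance from the centre (0, 0) to the line equals the radius 4:
|24·0 + 7·0 − p| / √625 = 4
|p| = 4·25, so p = 100 or p = −100.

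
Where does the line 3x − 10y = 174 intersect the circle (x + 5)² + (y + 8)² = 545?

Substitute y = (−174 + 3x)/10:
109x² + 436x − 43164 = 0  ⟹  x² + 4x − 396 = 0
x = 18 or x = −22, giving (18, −12) and (−22, −24).

(−22, −24) and (18, −12)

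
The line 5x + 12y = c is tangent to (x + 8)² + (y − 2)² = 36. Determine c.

c = −94 or c = 62

For a tangent, require d(centre, line) = r = 6.
|5·(−8) + 12·2 − c| / √169 = 6
|c − (−16)| = 6·13, so c = 62 or c = −94.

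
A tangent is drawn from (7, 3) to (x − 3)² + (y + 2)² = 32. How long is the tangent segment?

Centre (3, −2), r² = 32. |PO|² = (4)² + (5)² = 41.
By the tangent–radius right angle, tangent length = √(|PO|² − r²) = √9 = 3.

3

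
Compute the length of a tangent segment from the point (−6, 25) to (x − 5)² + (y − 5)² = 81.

2√110

With centre O = (5, 5), |OP|² = 521 and r² = 81.
The tangent meets the radius at right angles, so tangent² = |PO|² − r² = 521 − 81 = 440.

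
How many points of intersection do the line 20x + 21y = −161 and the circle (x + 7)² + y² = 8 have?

2

Centre (−7, 0), r² = 8. Distance² from centre to line = (21)²/841 = 441/841.
Since d² < r², the line cuts the circle twice.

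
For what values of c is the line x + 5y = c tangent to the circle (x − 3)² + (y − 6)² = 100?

The line touches the circle iff its distance from (3, 6) is 10:
|1·3 + 5·6 − c| / √26 = 10
|c − (33)| = 10√26.

c = 33 ± 10√26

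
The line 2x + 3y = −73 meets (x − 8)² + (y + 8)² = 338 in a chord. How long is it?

2√13

Substitute y = (−73 − 2x)/3:
13x² + 52x − 65 = 0  ⟹  x² + 4x − 5 = 0
x = 1 or x = −5, giving (1, −25) and (−5, −21).
|(1, −25) − (−5, −21)| = √((6)² + (−4)²) = 2√13.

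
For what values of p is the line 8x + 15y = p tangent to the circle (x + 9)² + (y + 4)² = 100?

p = −302 or p = 38

Tangency holds when the distance from the centre (−9, −4) to the line equals the radius 10:
|8·(−9) + 15·(−4) − p| / √289 = 10
|p − (−132)| = 10·17, so p = 38 or p = −302.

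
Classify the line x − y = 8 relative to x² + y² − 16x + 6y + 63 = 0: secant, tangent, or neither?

Substituting the line into the circle gives 2x² − 26x + 79 = 0.
Discriminant = (−26)² − 4·2·(79) = 44 > 0.
Two real roots: the line is a secant.

secant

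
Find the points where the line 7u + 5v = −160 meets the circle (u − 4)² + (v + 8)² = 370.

(−15, −11) and (−5, −25)

Express v = (−160 − 7u)/5 and substitute into the circle:
74u² + 1480u + 5550 = 0  ⟹  u² + 20u + 75 = 0
u = −5 or u = −15, giving (−5, −25) and (−15, −11).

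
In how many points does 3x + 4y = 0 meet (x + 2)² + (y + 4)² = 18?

0

Substituting the line into the circle gives 25x² − 32x + 32 = 0.
Discriminant = (−32)² − 4·25·(32) = −2176 < 0.
No real roots: the line does not meet the circle.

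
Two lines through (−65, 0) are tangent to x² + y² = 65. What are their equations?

Let a tangent through (−65, 0) have slope m. Its distance from (0, 0) must equal √65:
(65m − (0))² = 65(m² + 1)
64m² − 1 = 0, so m = 1/8 or m = −1/8.
With m = 1/8: x − 8y = −65. With m = −1/8: x + 8y = −65.

x − 8y = −65 and x + 8y = −65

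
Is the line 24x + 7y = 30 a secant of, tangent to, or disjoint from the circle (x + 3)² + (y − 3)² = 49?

Substituting the line into the circle gives 625x² − 138x − 1879 = 0.
Δ = 19044 − (−4697500) = 4716544.
Two real roots: the line is a secant.

secant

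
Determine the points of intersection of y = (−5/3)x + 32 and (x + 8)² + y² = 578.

Express y = (96 − 5x)/3 and substitute into the circle:
34x² − 816x + 4590 = 0  ⟹  x² − 24x + 135 = 0
x = 15 or x = 9, giving (15, 7) and (9, 17).

(9, 17) and (15, 7)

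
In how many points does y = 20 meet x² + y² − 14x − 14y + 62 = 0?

Centre (7, 7), r² = 36. Distance² from centre to line = (−13)² = 169.
Since d² > r², the line lies outside the circle.

0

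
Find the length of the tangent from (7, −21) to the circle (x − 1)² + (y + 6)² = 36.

15

Centre (1, −6), r² = 36. |PO|² = (6)² + (−15)² = 261.
The tangent meets the radius at right angles, so tangent² = |PO|² − r² = 261 − 36 = 225.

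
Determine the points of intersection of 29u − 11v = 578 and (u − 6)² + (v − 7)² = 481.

(15, −13) and (26, 16)

From the line, v = (−578 + 29u)/11. Substituting:
962u² − 39442u + 375180 = 0  ⟹  u² − 41u + 390 = 0
u = 26 or u = 15, giving (26, 16) and (15, −13).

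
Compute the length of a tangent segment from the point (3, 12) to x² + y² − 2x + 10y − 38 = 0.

√229

Centre (1, −5), r² = 64. |PO|² = (2)² + (17)² = 293.
By the tangent–radius right angle, tangent length = √(|PO|² − r²) = √229.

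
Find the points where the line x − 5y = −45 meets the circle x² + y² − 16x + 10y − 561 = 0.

Express y = (45 + x)/5 and substitute into the circle:
26x² − 260x − 9750 = 0  ⟹  x² − 10x − 375 = 0
x = 25 or x = −15, giving (25, 14) and (−15, 6).

(−15, 6) and (25, 14)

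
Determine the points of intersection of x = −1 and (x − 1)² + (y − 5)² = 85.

(−1, −4) and (−1, 14)

The line gives x = −1. Substituting into the circle:
y² − 10y − 56 = 0
y = 14 or y = −4, giving (−1, 14) and (−1, −4).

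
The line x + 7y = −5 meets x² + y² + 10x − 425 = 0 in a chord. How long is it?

30√2

The distance from (−5, 0) to the line is 0/√50, and r² = 450.
Half the chord is √(r² − d²) = √(450), so the full chord is 30√2.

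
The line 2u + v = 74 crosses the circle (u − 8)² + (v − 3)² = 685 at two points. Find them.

Substitute v = −2u + 74:
5u² − 300u + 4420 = 0  ⟹  u² − 60u + 884 = 0
u = 34 or u = 26, giving (34, 6) and (26, 22).

(26, 22) and (34, 6)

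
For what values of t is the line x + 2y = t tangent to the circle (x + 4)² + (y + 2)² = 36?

Tangency holds when the distance from the centre (−4, −2) to the line equals the radius 6:
|1·(−4) + 2·(−2) − t| / √5 = 6
|t − (−8)| = 6√5.

t = −8 ± 6√5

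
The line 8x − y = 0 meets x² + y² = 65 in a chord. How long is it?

The distance from (0, 0) to the line is 0/√65, and r² = 65.
Chord = 2√(r² − d²) = 2·√(65) = 2√65.

2√65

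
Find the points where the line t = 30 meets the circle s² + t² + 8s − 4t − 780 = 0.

Substitute t = 30:
s² + 8s = 0
s = 0 or s = −8, giving (0, 30) and (−8, 30).

(−8, 30) and (0, 30)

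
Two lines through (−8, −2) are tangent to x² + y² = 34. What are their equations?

Let a tangent through (−8, −2) have slope m. Its distance from (0, 0) must equal √34:
[m·(8) − (2)]² = 34(m² + 1)
15m² − 16m − 15 = 0, so m = −3/5 or m = 5/3.
Through (−8, −2) these give 3x + 5y = −34 and 5x − 3y = −34.

3x + 5y = −34 and 5x − 3y = −34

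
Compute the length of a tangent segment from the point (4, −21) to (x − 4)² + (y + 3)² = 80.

2√61

Centre (4, −3), r² = 80. |PO|² = (0)² + (−18)² = 324.
The tangent meets the radius at right angles, so tangent² = |PO|² − r² = 324 − 80 = 244.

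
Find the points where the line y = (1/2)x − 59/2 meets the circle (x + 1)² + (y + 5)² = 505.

Substitute y = (−59 + x)/2:
5x² − 90x + 385 = 0  ⟹  x² − 18x + 77 = 0
x = 11 or x = 7, giving (11, −24) and (7, −26).

(7, −26) and (11, −24)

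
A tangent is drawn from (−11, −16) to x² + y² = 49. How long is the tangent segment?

Centre (0, 0), r² = 49. |PO|² = (−11)² + (−16)² = 377.
By the tangent–radius right angle, tangent length = √(|PO|² − r²) = √328 = 2√82.

2√82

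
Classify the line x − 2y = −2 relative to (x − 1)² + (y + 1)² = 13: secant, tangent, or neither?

secant

Substituting the line into the circle gives 5x² − 32 = 0.
Δ = 0 − (−640) = 640.
Two real roots: the line is a secant.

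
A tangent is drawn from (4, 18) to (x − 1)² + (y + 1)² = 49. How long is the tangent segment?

Centre (1, −1), r² = 49. |PO|² = (3)² + (19)² = 370.
Power of the point: PT² = |PO|² − r² = 321, so PT = √321.

√321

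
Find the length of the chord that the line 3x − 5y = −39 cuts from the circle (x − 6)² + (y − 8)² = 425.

7√34

The distance from (6, 8) to the line is 17/√34, and r² = 425.
Chord = 2√(r² − d²) = 2·√(833/2) = 7√34.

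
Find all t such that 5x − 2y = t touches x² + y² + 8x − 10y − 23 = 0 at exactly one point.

Tangency holds when the distance from the centre (−4, 5) to the line equals the radius 8:
|5·(−4) − 2·5 − t| / √29 = 8
|t − (−30)| = 8√29.

t = −30 ± 8√29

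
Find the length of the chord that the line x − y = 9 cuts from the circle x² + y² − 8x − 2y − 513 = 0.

32√2

The distance from (4, 1) to the line is 6/√2, and r² = 530.
Chord = 2√(r² − d²) = 2·√(512) = 32√2.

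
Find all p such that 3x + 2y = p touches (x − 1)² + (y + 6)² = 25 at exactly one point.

p = −9 ± 5√13

The line touches the circle iff its distance from (1, −6) is 5:
|3·1 + 2·(−6) − p| / √13 = 5
|p − (−9)| = 5√13.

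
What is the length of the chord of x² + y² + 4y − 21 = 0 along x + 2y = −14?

2√5

Substitute y = (−14 − x)/2:
5x² + 20x = 0  ⟹  x² + 4x = 0
x = 0 or x = −4, giving (0, −7) and (−4, −5).
Chord length = distance between (0, −7) and (−4, −5) = √20 = 2√5.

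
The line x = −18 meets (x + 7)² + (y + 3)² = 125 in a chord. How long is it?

4

The distance from (−7, −3) to the line is 11, and r² = 125.
Half the chord is √(r² − d²) = √(4), so the full chord is 4.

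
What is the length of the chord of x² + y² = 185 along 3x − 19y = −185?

Centre (0, 0), r² = 185. Perpendicular distance d from centre to line = |185| / √370 = 185/√370.
Chord = 2√(r² − d²) = 2·√(185/2) = √370.

√370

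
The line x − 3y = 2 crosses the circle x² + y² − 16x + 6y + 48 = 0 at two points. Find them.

Express y = (−2 + x)/3 and substitute into the circle:
10x² − 130x + 400 = 0  ⟹  x² − 13x + 40 = 0
x = 8 or x = 5, giving (8, 2) and (5, 1).

(5, 1) and (8, 2)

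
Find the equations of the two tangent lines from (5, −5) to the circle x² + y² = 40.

x − 3y = 20 and 3x − y = 20

A line y − (−5) = m(x − (5)) is tangent when its distance from (0, 0) is 2√10:
(−5m − (5))² = 40(m² + 1)
3m² − 10m + 3 = 0, so m = 1/3 or m = 3.
Through (5, −5) these give x − 3y = 20 and 3x − y = 20.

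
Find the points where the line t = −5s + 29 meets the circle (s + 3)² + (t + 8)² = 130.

(6, −1) and (8, −11)

Substitute t = −5s + 29:
26s² − 364s + 1248 = 0  ⟹  s² − 14s + 48 = 0
s = 8 or s = 6, giving (8, −11) and (6, −1).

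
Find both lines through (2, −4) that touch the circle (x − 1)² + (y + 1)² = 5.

Write the tangent as mx − y + (−4 − m·(2)) = 0 and set its distance from the centre to √5:
(−1m − (3))² = 5(m² + 1)
2m² − 3m − 2 = 0, so m = −1/2 or m = 2.
Through (2, −4) these give x + 2y = −6 and 2x − y = 8.

x + 2y = −6 and 2x − y = 8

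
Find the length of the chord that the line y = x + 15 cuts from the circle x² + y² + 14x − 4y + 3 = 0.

8√2

The distance from (−7, 2) to the line is 6/√2, and r² = 50.
Half the chord is √(r² − d²) = √(32), so the full chord is 8√2.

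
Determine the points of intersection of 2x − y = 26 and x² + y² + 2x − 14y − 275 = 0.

Express y = 2x − 26 and substitute into the circle:
5x² − 130x + 765 = 0  ⟹  x² − 26x + 153 = 0
x = 17 or x = 9, giving (17, 8) and (9, −8).

(9, −8) and (17, 8)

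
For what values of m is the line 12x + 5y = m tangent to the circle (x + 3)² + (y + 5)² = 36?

m = −139 or m = 17

The line touches the circle iff its distance from (−3, −5) is 6:
|12·(−3) + 5·(−5) − m| / √169 = 6
|m − (−61)| = 6·13, so m = 17 or m = −139.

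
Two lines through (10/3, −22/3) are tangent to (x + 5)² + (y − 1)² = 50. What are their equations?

7x + y = 16 and x + 7y = −48

A line y − (−22/3) = m(x − (10/3)) is tangent when its distance from (−5, 1) is 5√2:
(−25/3m − (25/3))² = 50(m² + 1)
7m² + 50m + 7 = 0, so m = −7 or m = −1/7.
With m = −7: 7x + y = 16. With m = −1/7: x + 7y = −48.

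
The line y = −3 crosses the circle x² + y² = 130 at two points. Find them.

(−11, −3) and (11, −3)

Substitute y = −3:
x² − 121 = 0
x = 11 or x = −11, giving (11, −3) and (−11, −3).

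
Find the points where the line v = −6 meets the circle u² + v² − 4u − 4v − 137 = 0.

(−7, −6) and (11, −6)

Express v = −6 and substitute into the circle:
u² − 4u − 77 = 0
u = 11 or u = −7, giving (11, −6) and (−7, −6).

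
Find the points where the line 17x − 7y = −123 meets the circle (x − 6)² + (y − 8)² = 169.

(−6, 3) and (1, 20)

Substitute y = (123 + 17x)/7:
338x² + 1690x − 2028 = 0  ⟹  x² + 5x − 6 = 0
x = 1 or x = −6, giving (1, 20) and (−6, 3).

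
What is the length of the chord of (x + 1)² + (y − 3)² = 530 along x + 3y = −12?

14√10

Centre (−1, 3), r² = 530. Perpendicular distance d from centre to line = |20| / √10 = 20/√10.
Chord = 2√(r² − d²) = 2·√(490) = 14√10.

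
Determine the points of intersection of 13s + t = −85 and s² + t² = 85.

Substitute t = −13s − 85:
170s² + 2210s + 7140 = 0  ⟹  s² + 13s + 42 = 0
s = −6 or s = −7, giving (−6, −7) and (−7, 6).

(−7, 6) and (−6, −7)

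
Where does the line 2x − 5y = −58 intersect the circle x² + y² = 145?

From the line, y = (58 + 2x)/5. Substituting:
29x² + 232x − 261 = 0  ⟹  x² + 8x − 9 = 0
x = 1 or x = −9, giving (1, 12) and (−9, 8).

(−9, 8) and (1, 12)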